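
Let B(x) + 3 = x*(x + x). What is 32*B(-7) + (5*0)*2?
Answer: 3040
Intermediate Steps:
B(x) = -3 + 2*x**2 (B(x) = -3 + x*(x + x) = -3 + x*(2*x) = -3 + 2*x**2)
32*B(-7) + (5*0)*2 = 32*(-3 + 2*(-7)**2) + (5*0)*2 = 32*(-3 + 2*49) + 0*2 = 32*(-3 + 98) + 0 = 32*95 + 0 = 3040 + 0 = 3040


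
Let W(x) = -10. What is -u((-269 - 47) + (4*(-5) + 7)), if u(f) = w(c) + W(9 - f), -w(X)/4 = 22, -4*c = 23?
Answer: 98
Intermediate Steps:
c = -23/4 (c = -¼*23 = -23/4 ≈ -5.7500)
w(X) = -88 (w(X) = -4*22 = -88)
u(f) = -98 (u(f) = -88 - 10 = -98)
-u((-269 - 47) + (4*(-5) + 7)) = -1*(-98) = 98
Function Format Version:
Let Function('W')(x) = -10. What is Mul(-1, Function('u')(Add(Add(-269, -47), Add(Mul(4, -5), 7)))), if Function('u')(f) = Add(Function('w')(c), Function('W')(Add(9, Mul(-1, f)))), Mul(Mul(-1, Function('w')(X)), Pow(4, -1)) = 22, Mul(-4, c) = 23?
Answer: 98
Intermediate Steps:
c = Rational(-23, 4) (c = Mul(Rational(-1, 4), 23) = Rational(-23, 4) ≈ -5.7500)
Function('w')(X) = -88 (Function('w')(X) = Mul(-4, 22) = -88)
Function('u')(f) = -98 (Function('u')(f) = Add(-88, -10) = -98)
Mul(-1, Function('u')(Add(Add(-269, -47), Add(Mul(4, -5), 7)))) = Mul(-1, -98) = 98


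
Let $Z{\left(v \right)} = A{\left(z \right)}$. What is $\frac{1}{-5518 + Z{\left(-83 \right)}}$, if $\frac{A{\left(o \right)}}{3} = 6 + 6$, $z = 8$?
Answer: $- \frac{1}{5482} \approx -0.00018242$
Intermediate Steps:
$A{\left(o \right)} = 36$ ($A{\left(o \right)} = 3 \left(6 + 6\right) = 3 \cdot 12 = 36$)
$Z{\left(v \right)} = 36$
$\frac{1}{-5518 + Z{\left(-83 \right)}} = \frac{1}{-5518 + 36} = \frac{1}{-5482} = - \frac{1}{5482}$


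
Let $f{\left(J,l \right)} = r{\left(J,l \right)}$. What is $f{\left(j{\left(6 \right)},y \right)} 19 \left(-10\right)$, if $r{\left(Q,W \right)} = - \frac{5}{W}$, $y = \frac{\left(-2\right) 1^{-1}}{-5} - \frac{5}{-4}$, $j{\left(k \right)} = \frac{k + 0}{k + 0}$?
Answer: $\frac{19000}{33} \approx 575.76$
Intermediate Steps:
$j{\left(k \right)} = 1$ ($j{\left(k \right)} = \frac{k}{k} = 1$)
$y = \frac{33}{20}$ ($y = \left(-2\right) 1 \left(- \frac{1}{5}\right) - - \frac{5}{4} = \left(-2\right) \left(- \frac{1}{5}\right) + \frac{5}{4} = \frac{2}{5} + \frac{5}{4} = \frac{33}{20} \approx 1.65$)
$f{\left(J,l \right)} = - \frac{5}{l}$
$f{\left(j{\left(6 \right)},y \right)} 19 \left(-10\right) = - \frac{5}{\frac{33}{20}} \cdot 19 \left(-10\right) = \left(-5\right) \frac{20}{33} \cdot 19 \left(-10\right) = \left(- \frac{100}{33}\right) 19 \left(-10\right) = \left(- \frac{1900}{33}\right) \left(-10\right) = \frac{19000}{33}$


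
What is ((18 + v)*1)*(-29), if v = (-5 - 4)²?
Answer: -2871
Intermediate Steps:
v = 81 (v = (-9)² = 81)
((18 + v)*1)*(-29) = ((18 + 81)*1)*(-29) = (99*1)*(-29) = 99*(-29) = -2871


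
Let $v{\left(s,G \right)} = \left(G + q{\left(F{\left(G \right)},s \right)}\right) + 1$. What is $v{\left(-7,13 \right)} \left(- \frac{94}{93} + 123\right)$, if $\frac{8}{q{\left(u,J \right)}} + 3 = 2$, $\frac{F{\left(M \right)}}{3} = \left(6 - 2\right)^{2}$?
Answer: $\frac{22690}{31} \approx 731.94$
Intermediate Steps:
$F{\left(M \right)} = 48$ ($F{\left(M \right)} = 3 \left(6 - 2\right)^{2} = 3 \cdot 4^{2} = 3 \cdot 16 = 48$)
$q{\left(u,J \right)} = -8$ ($q{\left(u,J \right)} = \frac{8}{-3 + 2} = \frac{8}{-1} = 8 \left(-1\right) = -8$)
$v{\left(s,G \right)} = -7 + G$ ($v{\left(s,G \right)} = \left(G - 8\right) + 1 = \left(-8 + G\right) + 1 = -7 + G$)
$v{\left(-7,13 \right)} \left(- \frac{94}{93} + 123\right) = \left(-7 + 13\right) \left(- \frac{94}{93} + 123\right) = 6 \left(\left(-94\right) \frac{1}{93} + 123\right) = 6 \left(- \frac{94}{93} + 123\right) = 6 \cdot \frac{11345}{93} = \frac{22690}{31}$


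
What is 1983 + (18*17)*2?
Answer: 2595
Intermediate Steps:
1983 + (18*17)*2 = 1983 + 306*2 = 1983 + 612 = 2595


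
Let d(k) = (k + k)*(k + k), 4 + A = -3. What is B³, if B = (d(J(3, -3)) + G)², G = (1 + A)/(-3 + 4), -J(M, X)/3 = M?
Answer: 1034100432834624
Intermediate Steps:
A = -7 (A = -4 - 3 = -7)
J(M, X) = -3*M
d(k) = 4*k² (d(k) = (2*k)*(2*k) = 4*k²)
G = -6 (G = (1 - 7)/(-3 + 4) = -6/1 = -6*1 = -6)
B = 101124 (B = (4*(-3*3)² - 6)² = (4*(-9)² - 6)² = (4*81 - 6)² = (324 - 6)² = 318² = 101124)
B³ = 101124³ = 1034100432834624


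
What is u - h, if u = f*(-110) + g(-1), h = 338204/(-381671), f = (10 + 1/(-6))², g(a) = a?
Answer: -73073603711/6870078 ≈ -10637.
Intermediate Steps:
f = 3481/36 (f = (10 - ⅙)² = (59/6)² = 3481/36 ≈ 96.694)
h = -338204/381671 (h = 338204*(-1/381671) = -338204/381671 ≈ -0.88611)
u = -191473/18 (u = (3481/36)*(-110) - 1 = -191455/18 - 1 = -191473/18 ≈ -10637.)
u - h = -191473/18 - 1*(-338204/381671) = -191473/18 + 338204/381671 = -73073603711/6870078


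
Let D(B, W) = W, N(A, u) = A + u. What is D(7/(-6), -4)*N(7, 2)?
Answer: -36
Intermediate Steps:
D(7/(-6), -4)*N(7, 2) = -4*(7 + 2) = -4*9 = -36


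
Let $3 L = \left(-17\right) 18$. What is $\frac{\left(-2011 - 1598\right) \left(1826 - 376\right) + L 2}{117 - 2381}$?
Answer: $\frac{2616627}{1132} \approx 2311.5$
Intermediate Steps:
$L = -102$ ($L = \frac{\left(-17\right) 18}{3} = \frac{1}{3} \left(-306\right) = -102$)
$\frac{\left(-2011 - 1598\right) \left(1826 - 376\right) + L 2}{117 - 2381} = \frac{\left(-2011 - 1598\right) \left(1826 - 376\right) - 204}{117 - 2381} = \frac{\left(-3609\right) 1450 - 204}{-2264} = \left(-5233050 - 204\right) \left(- \frac{1}{2264}\right) = \left(-5233254\right) \left(- \frac{1}{2264}\right) = \frac{2616627}{1132}$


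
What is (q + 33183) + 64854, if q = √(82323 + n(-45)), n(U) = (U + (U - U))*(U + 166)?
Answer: 98037 + 3*√8542 ≈ 98314.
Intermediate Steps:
n(U) = U*(166 + U) (n(U) = (U + 0)*(166 + U) = U*(166 + U))
q = 3*√8542 (q = √(82323 - 45*(166 - 45)) = √(82323 - 45*121) = √(82323 - 5445) = √76878 = 3*√8542 ≈ 277.27)
(q + 33183) + 64854 = (3*√8542 + 33183) + 64854 = (33183 + 3*√8542) + 64854 = 98037 + 3*√8542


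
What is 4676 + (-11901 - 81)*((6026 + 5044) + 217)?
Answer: -135236158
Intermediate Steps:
4676 + (-11901 - 81)*((6026 + 5044) + 217) = 4676 - 11982*(11070 + 217) = 4676 - 11982*11287 = 4676 - 135240834 = -135236158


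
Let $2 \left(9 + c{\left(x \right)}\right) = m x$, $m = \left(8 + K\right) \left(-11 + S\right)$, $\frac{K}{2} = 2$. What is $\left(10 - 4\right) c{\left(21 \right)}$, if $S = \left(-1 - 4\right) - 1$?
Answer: $-12906$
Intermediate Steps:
$K = 4$ ($K = 2 \cdot 2 = 4$)
$S = -6$ ($S = -5 - 1 = -6$)
$m = -204$ ($m = \left(8 + 4\right) \left(-11 - 6\right) = 12 \left(-17\right) = -204$)
$c{\left(x \right)} = -9 - 102 x$ ($c{\left(x \right)} = -9 + \frac{\left(-204\right) x}{2} = -9 - 102 x$)
$\left(10 - 4\right) c{\left(21 \right)} = \left(10 - 4\right) \left(-9 - 2142\right) = 6 \left(-2151\right) = -12906$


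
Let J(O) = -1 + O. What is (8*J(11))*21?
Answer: 1680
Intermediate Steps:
(8*J(11))*21 = (8*(-1 + 11))*21 = (8*10)*21 = 80*21 = 1680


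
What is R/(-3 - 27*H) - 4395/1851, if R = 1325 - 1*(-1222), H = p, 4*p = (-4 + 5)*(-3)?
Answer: 2061637/14191 ≈ 145.28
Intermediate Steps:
p = -¾ (p = ((-4 + 5)*(-3))/4 = (1*(-3))/4 = (¼)*(-3) = -¾ ≈ -0.75000)
H = -¾ ≈ -0.75000
R = 2547 (R = 1325 + 1222 = 2547)
R/(-3 - 27*H) - 4395/1851 = 2547/(-3 - 27*(-¾)) - 4395/1851 = 2547/(-3 + 81/4) - 4395*1/1851 = 2547/(69/4) - 1465/617 = 2547*(4/69) - 1465/617 = 3396/23 - 1465/617 = 2061637/14191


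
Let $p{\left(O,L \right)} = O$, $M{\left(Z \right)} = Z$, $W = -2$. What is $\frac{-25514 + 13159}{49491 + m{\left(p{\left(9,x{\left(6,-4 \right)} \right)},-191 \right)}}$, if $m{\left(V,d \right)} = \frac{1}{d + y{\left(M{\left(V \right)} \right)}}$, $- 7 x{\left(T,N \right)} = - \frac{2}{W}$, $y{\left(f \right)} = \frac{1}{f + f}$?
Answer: $- \frac{42464135}{170100549} \approx -0.24964$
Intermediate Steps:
$y{\left(f \right)} = \frac{1}{2 f}$
$x{\left(T,N \right)} = - \frac{1}{7}$ ($x{\left(T,N \right)} = - \frac{\left(-2\right) \frac{1}{-2}}{7} = - \frac{\left(-2\right) \left(- \frac{1}{2}\right)}{7} = \left(- \frac{1}{7}\right) 1 = - \frac{1}{7}$)
$m{\left(V,d \right)} = \frac{1}{d + \frac{1}{2 V}}$
$\frac{-25514 + 13159}{49491 + m{\left(p{\left(9,x{\left(6,-4 \right)} \right)},-191 \right)}} = \frac{-25514 + 13159}{49491 + 2 \cdot 9 \frac{1}{1 + 2 \cdot 9 \left(-191\right)}} = - \frac{12355}{49491 + 2 \cdot 9 \frac{1}{1 - 3438}} = - \frac{12355}{49491 + 2 \cdot 9 \frac{1}{-3437}} = - \frac{12355}{49491 + 2 \cdot 9 \left(- \frac{1}{3437}\right)} = - \frac{12355}{49491 - \frac{18}{3437}} = - \frac{12355}{\frac{170100549}{3437}} = \left(-12355\right) \frac{3437}{170100549} = - \frac{42464135}{170100549}$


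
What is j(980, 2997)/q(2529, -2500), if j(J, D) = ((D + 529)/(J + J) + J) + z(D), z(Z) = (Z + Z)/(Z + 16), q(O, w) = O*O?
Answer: 322763471/2098361728260 ≈ 0.00015382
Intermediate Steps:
q(O, w) = O²
z(Z) = 2*Z/(16 + Z) (z(Z) = (2*Z)/(16 + Z) = 2*Z/(16 + Z))
j(J, D) = J + (529 + D)/(2*J) + 2*D/(16 + D) (j(J, D) = ((D + 529)/(J + J) + J) + 2*D/(16 + D) = ((529 + D)/((2*J)) + J) + 2*D/(16 + D) = ((529 + D)*(1/(2*J)) + J) + 2*D/(16 + D) = ((529 + D)/(2*J) + J) + 2*D/(16 + D) = (J + (529 + D)/(2*J)) + 2*D/(16 + D) = J + (529 + D)/(2*J) + 2*D/(16 + D))
j(980, 2997)/q(2529, -2500) = ((980*(2*2997 + 980*(16 + 2997)) + (16 + 2997)*(529 + 2997)/2)/(980*(16 + 2997)))/(2529²) = ((1/980)*(980*(5994 + 980*3013) + (½)*3013*3526)/3013)/6395841 = ((1/980)*(1/3013)*(980*(5994 + 2952740) + 5311919))*(1/6395841) = ((1/980)*(1/3013)*(980*2958734 + 5311919))*(1/6395841) = ((1/980)*(1/3013)*(2899559320 + 5311919))*(1/6395841) = ((1/980)*(1/3013)*2904871239)*(1/6395841) = (2904871239/2952740)*(1/6395841) = 322763471/2098361728260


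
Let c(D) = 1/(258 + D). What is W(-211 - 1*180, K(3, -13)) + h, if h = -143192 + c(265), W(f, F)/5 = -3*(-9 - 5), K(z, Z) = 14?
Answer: -74779585/523 ≈ -1.4298e+5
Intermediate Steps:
W(f, F) = 210 (W(f, F) = 5*(-3*(-9 - 5)) = 5*(-3*(-14)) = 5*42 = 210)
h = -74889415/523 (h = -143192 + 1/(258 + 265) = -143192 + 1/523 = -74889415/523 ≈ -1.4319e+5)
W(-211 - 1*180, K(3, -13)) + h = 210 - 74889415/523 = -74779585/523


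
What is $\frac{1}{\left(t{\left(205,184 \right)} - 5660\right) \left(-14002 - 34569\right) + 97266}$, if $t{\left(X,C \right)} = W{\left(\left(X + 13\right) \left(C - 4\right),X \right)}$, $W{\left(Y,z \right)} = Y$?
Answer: $- \frac{1}{1630916914} \approx -6.1315 \cdot 10^{-10}$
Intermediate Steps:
$t{\left(X,C \right)} = \left(-4 + C\right) \left(13 + X\right)$ ($t{\left(X,C \right)} = \left(X + 13\right) \left(C - 4\right) = \left(13 + X\right) \left(-4 + C\right) = \left(-4 + C\right) \left(13 + X\right)$)
$\frac{1}{\left(t{\left(205,184 \right)} - 5660\right) \left(-14002 - 34569\right) + 97266} = \frac{1}{\left(\left(-52 - 820 + 13 \cdot 184 + 184 \cdot 205\right) - 5660\right) \left(-14002 - 34569\right) + 97266} = \frac{1}{\left(\left(-52 - 820 + 2392 + 37720\right) - 5660\right) \left(-48571\right) + 97266} = \frac{1}{\left(39240 - 5660\right) \left(-48571\right) + 97266} = \frac{1}{33580 \left(-48571\right) + 97266} = \frac{1}{-1631014180 + 97266} = \frac{1}{-1630916914} = - \frac{1}{1630916914}$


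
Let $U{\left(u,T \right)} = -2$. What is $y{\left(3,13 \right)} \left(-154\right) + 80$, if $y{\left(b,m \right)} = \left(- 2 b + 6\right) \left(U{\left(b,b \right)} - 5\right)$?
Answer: $80$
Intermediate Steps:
$y{\left(b,m \right)} = -42 + 14 b$ ($y{\left(b,m \right)} = \left(- 2 b + 6\right) \left(-2 - 5\right) = \left(6 - 2 b\right) \left(-7\right) = -42 + 14 b$)
$y{\left(3,13 \right)} \left(-154\right) + 80 = \left(-42 + 14 \cdot 3\right) \left(-154\right) + 80 = \left(-42 + 42\right) \left(-154\right) + 80 = 0 \left(-154\right) + 80 = 0 + 80 = 80$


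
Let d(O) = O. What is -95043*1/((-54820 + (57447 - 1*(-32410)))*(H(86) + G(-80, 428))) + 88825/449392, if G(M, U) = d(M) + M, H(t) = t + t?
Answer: -447135463/15745347504 ≈ -0.028398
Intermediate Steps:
H(t) = 2*t
G(M, U) = 2*M (G(M, U) = M + M = 2*M)
-95043*1/((-54820 + (57447 - 1*(-32410)))*(H(86) + G(-80, 428))) + 88825/449392 = -95043*1/((-54820 + (57447 - 1*(-32410)))*(2*86 + 2*(-80))) + 88825/449392 = -95043*1/((-54820 + (57447 + 32410))*(172 - 160)) + 88825*(1/449392) = -95043*1/(12*(-54820 + 89857)) + 88825/449392 = -95043/(35037*12) + 88825/449392 = -95043/420444 + 88825/449392 = -95043*1/420444 + 88825/449392 = -31681/140148 + 88825/449392 = -447135463/15745347504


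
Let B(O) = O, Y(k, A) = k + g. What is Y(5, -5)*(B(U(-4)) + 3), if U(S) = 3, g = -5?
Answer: 0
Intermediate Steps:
Y(k, A) = -5 + k (Y(k, A) = k - 5 = -5 + k)
Y(5, -5)*(B(U(-4)) + 3) = (-5 + 5)*(3 + 3) = 0*6 = 0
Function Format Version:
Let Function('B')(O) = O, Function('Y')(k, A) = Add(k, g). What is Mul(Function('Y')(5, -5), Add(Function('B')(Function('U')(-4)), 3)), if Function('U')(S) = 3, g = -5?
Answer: 0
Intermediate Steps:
Function('Y')(k, A) = Add(-5, k) (Function('Y')(k, A) = Add(k, -5) = Add(-5, k))
Mul(Function('Y')(5, -5), Add(Function('B')(Function('U')(-4)), 3)) = Mul(Add(-5, 5), Add(3, 3)) = Mul(0, 6) = 0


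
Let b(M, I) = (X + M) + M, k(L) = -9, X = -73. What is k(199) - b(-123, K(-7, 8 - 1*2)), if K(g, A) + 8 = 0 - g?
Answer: 310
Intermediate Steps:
K(g, A) = -8 - g (K(g, A) = -8 + (0 - g) = -8 - g)
b(M, I) = -73 + 2*M (b(M, I) = (-73 + M) + M = -73 + 2*M)
k(199) - b(-123, K(-7, 8 - 1*2)) = -9 - (-73 + 2*(-123)) = -9 - (-73 - 246) = -9 - 1*(-319) = -9 + 319 = 310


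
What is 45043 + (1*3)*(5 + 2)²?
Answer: 45190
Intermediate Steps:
45043 + (1*3)*(5 + 2)² = 45043 + 3*7² = 45043 + 3*49 = 45043 + 147 = 45190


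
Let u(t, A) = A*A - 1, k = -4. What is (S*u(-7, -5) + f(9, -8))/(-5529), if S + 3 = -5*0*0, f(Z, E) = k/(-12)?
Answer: 215/16587 ≈ 0.012962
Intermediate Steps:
f(Z, E) = ⅓ (f(Z, E) = -4/(-12) = -4*(-1/12) = ⅓)
u(t, A) = -1 + A² (u(t, A) = A² - 1 = -1 + A²)
S = -3 (S = -3 - 5*0*0 = -3 + 0*0 = -3 + 0 = -3)
(S*u(-7, -5) + f(9, -8))/(-5529) = (-3*(-1 + (-5)²) + ⅓)/(-5529) = (-3*(-1 + 25) + ⅓)*(-1/5529) = (-3*24 + ⅓)*(-1/5529) = (-72 + ⅓)*(-1/5529) = -215/3*(-1/5529) = 215/16587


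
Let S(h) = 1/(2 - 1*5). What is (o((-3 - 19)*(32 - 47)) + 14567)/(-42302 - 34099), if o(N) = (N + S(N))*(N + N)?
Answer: -232147/76401 ≈ -3.0385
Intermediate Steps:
S(h) = -⅓ (S(h) = 1/(2 - 5) = 1/(-3) = -⅓)
o(N) = 2*N*(-⅓ + N) (o(N) = (N - ⅓)*(N + N) = (-⅓ + N)*(2*N) = 2*N*(-⅓ + N))
(o((-3 - 19)*(32 - 47)) + 14567)/(-42302 - 34099) = (2*((-3 - 19)*(32 - 47))*(-1 + 3*((-3 - 19)*(32 - 47)))/3 + 14567)/(-42302 - 34099) = (2*(-22*(-15))*(-1 + 3*(-22*(-15)))/3 + 14567)/(-76401) = ((⅔)*330*(-1 + 3*330) + 14567)*(-1/76401) = ((⅔)*330*(-1 + 990) + 14567)*(-1/76401) = ((⅔)*330*989 + 14567)*(-1/76401) = (217580 + 14567)*(-1/76401) = 232147*(-1/76401) = -232147/76401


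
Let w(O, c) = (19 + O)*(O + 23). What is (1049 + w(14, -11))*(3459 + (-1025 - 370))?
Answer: 4685280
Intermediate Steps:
w(O, c) = (19 + O)*(23 + O)
(1049 + w(14, -11))*(3459 + (-1025 - 370)) = (1049 + (437 + 14² + 42*14))*(3459 + (-1025 - 370)) = (1049 + (437 + 196 + 588))*(3459 - 1395) = (1049 + 1221)*2064 = 2270*2064 = 4685280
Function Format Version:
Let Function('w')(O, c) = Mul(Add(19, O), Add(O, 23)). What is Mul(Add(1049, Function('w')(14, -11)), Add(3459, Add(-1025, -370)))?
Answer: 4685280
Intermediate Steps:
Function('w')(O, c) = Mul(Add(19, O), Add(23, O))
Mul(Add(1049, Function('w')(14, -11)), Add(3459, Add(-1025, -370))) = Mul(Add(1049, Add(437, Pow(14, 2), Mul(42, 14))), Add(3459, Add(-1025, -370))) = Mul(Add(1049, Add(437, 196, 588)), Add(3459, -1395)) = Mul(Add(1049, 1221), 2064) = Mul(2270, 2064) = 4685280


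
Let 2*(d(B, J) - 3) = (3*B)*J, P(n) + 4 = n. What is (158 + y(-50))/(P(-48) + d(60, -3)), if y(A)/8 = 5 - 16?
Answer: -70/319 ≈ -0.21944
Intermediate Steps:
P(n) = -4 + n
d(B, J) = 3 + 3*B*J/2 (d(B, J) = 3 + ((3*B)*J)/2 = 3 + (3*B*J)/2 = 3 + 3*B*J/2)
y(A) = -88 (y(A) = 8*(5 - 16) = 8*(-11) = -88)
(158 + y(-50))/(P(-48) + d(60, -3)) = (158 - 88)/((-4 - 48) + (3 + (3/2)*60*(-3))) = 70/(-52 + (3 - 270)) = 70/(-52 - 267) = 70/(-319) = 70*(-1/319) = -70/319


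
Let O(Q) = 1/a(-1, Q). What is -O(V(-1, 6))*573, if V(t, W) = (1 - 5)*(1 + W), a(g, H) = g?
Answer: 573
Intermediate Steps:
V(t, W) = -4 - 4*W (V(t, W) = -4*(1 + W) = -4 - 4*W)
O(Q) = -1 (O(Q) = 1/(-1) = -1)
-O(V(-1, 6))*573 = -(-1)*573 = -1*(-573) = 573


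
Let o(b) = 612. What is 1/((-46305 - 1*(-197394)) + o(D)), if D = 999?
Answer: 1/151701 ≈ 6.5919e-6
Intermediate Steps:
1/((-46305 - 1*(-197394)) + o(D)) = 1/((-46305 - 1*(-197394)) + 612) = 1/((-46305 + 197394) + 612) = 1/(151089 + 612) = 1/151701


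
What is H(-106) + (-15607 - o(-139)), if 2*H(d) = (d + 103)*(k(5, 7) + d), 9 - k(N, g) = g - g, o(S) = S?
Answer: -30645/2 ≈ -15323.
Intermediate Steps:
k(N, g) = 9 (k(N, g) = 9 - (g - g) = 9 - 1*0 = 9 + 0 = 9)
H(d) = (9 + d)*(103 + d)/2 (H(d) = ((d + 103)*(9 + d))/2 = ((103 + d)*(9 + d))/2 = ((9 + d)*(103 + d))/2 = (9 + d)*(103 + d)/2)
H(-106) + (-15607 - o(-139)) = (927/2 + (1/2)*(-106)**2 + 56*(-106)) + (-15607 - 1*(-139)) = (927/2 + (1/2)*11236 - 5936) + (-15607 + 139) = (927/2 + 5618 - 5936) - 15468 = 291/2 - 15468 = -30645/2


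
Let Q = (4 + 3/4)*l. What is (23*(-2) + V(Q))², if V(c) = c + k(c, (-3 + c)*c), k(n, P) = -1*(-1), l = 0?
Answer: 2025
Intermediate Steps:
Q = 0 (Q = (4 + 3/4)*0 = (4 + 3*(¼))*0 = (4 + ¾)*0 = (19/4)*0 = 0)
k(n, P) = 1
V(c) = 1 + c (V(c) = c + 1 = 1 + c)
(23*(-2) + V(Q))² = (23*(-2) + (1 + 0))² = (-46 + 1)² = (-45)² = 2025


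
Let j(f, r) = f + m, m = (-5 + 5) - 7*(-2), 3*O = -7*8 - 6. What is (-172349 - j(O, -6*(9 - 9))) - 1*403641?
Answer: -1727950/3 ≈ -5.7598e+5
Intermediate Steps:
O = -62/3 (O = (-7*8 - 6)/3 = (-56 - 6)/3 = (⅓)*(-62) = -62/3 ≈ -20.667)
m = 14 (m = 0 + 14 = 14)
j(f, r) = 14 + f (j(f, r) = f + 14 = 14 + f)
(-172349 - j(O, -6*(9 - 9))) - 1*403641 = (-172349 - (14 - 62/3)) - 1*403641 = (-172349 - 1*(-20/3)) - 403641 = (-172349 + 20/3) - 403641 = -517027/3 - 403641 = -1727950/3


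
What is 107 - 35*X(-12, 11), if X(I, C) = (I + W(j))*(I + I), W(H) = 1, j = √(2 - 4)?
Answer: -9133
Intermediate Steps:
j = I*√2 (j = √(-2) = I*√2 ≈ 1.4142*I)
X(I, C) = 2*I*(1 + I) (X(I, C) = (I + 1)*(I + I) = (1 + I)*(2*I) = 2*I*(1 + I))
107 - 35*X(-12, 11) = 107 - 70*(-12)*(1 - 12) = 107 - 70*(-12)*(-11) = 107 - 35*264 = 107 - 9240 = -9133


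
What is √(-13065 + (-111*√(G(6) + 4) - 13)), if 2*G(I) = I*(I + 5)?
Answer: √(-13078 - 111*√37) ≈ 117.27*I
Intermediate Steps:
G(I) = I*(5 + I)/2 (G(I) = (I*(I + 5))/2 = (I*(5 + I))/2 = I*(5 + I)/2)
√(-13065 + (-111*√(G(6) + 4) - 13)) = √(-13065 + (-111*√((½)*6*(5 + 6) + 4) - 13)) = √(-13065 + (-111*√((½)*6*11 + 4) - 13)) = √(-13065 + (-111*√(33 + 4) - 13)) = √(-13065 + (-111*√37 - 13)) = √(-13065 + (-13 - 111*√37)) = √(-13078 - 111*√37)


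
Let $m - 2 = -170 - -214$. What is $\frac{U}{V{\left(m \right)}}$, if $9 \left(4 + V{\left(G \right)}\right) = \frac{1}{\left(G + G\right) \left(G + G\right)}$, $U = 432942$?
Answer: $- \frac{32979789792}{304703} \approx -1.0824 \cdot 10^{5}$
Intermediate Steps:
$m = 46$ ($m = 2 - -44 = 2 + \left(-170 + 214\right) = 2 + 44 = 46$)
$V{\left(G \right)} = -4 + \frac{1}{36 G^{2}}$ ($V{\left(G \right)} = -4 + \frac{1}{9 \left(G + G\right) \left(G + G\right)} = -4 + \frac{1}{9 \cdot 2 G 2 G} = -4 + \frac{1}{9 \cdot 4 G^{2}} = -4 + \frac{\frac{1}{4} \frac{1}{G^{2}}}{9} = -4 + \frac{1}{36 G^{2}}$)
$\frac{U}{V{\left(m \right)}} = \frac{432942}{-4 + \frac{1}{36 \cdot 2116}} = \frac{432942}{-4 + \frac{1}{36} \cdot \frac{1}{2116}} = \frac{432942}{-4 + \frac{1}{76176}} = \frac{432942}{- \frac{304703}{76176}} = 432942 \left(- \frac{76176}{304703}\right) = - \frac{32979789792}{304703}$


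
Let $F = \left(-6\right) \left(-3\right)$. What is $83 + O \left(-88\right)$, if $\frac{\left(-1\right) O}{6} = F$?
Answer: $9587$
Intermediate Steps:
$F = 18$
$O = -108$ ($O = \left(-6\right) 18 = -108$)
$83 + O \left(-88\right) = 83 - -9504 = 83 + 9504 = 9587$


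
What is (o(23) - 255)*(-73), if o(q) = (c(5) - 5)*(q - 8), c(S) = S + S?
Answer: 13140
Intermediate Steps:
c(S) = 2*S
o(q) = -40 + 5*q (o(q) = (2*5 - 5)*(q - 8) = (10 - 5)*(-8 + q) = 5*(-8 + q) = -40 + 5*q)
(o(23) - 255)*(-73) = ((-40 + 5*23) - 255)*(-73) = ((-40 + 115) - 255)*(-73) = (75 - 255)*(-73) = -180*(-73) = 13140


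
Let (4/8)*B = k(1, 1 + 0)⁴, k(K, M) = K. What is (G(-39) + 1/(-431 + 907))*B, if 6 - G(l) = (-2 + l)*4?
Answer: 80921/238 ≈ 340.00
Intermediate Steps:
B = 2 (B = 2*1⁴ = 2*1 = 2)
G(l) = 14 - 4*l (G(l) = 6 - (-2 + l)*4 = 6 - (-8 + 4*l) = 6 + (8 - 4*l) = 14 - 4*l)
(G(-39) + 1/(-431 + 907))*B = ((14 - 4*(-39)) + 1/(-431 + 907))*2 = ((14 + 156) + 1/476)*2 = (170 + 1/476)*2 = (80921/476)*2 = 80921/238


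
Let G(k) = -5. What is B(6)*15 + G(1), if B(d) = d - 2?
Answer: 55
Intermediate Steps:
B(d) = -2 + d
B(6)*15 + G(1) = (-2 + 6)*15 - 5 = 4*15 - 5 = 60 - 5 = 55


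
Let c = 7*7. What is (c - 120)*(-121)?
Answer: 8591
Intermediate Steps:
c = 49
(c - 120)*(-121) = (49 - 120)*(-121) = -71*(-121) = 8591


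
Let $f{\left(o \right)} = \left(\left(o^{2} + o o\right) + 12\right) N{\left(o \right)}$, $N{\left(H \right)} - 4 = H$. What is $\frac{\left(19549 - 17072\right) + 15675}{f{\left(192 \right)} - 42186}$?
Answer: $\frac{9076}{7205427} \approx 0.0012596$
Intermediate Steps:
$N{\left(H \right)} = 4 + H$
$f{\left(o \right)} = \left(4 + o\right) \left(12 + 2 o^{2}\right)$ ($f{\left(o \right)} = \left(\left(o^{2} + o o\right) + 12\right) \left(4 + o\right) = \left(\left(o^{2} + o^{2}\right) + 12\right) \left(4 + o\right) = \left(2 o^{2} + 12\right) \left(4 + o\right) = \left(12 + 2 o^{2}\right) \left(4 + o\right) = \left(4 + o\right) \left(12 + 2 o^{2}\right)$)
$\frac{\left(19549 - 17072\right) + 15675}{f{\left(192 \right)} - 42186} = \frac{\left(19549 - 17072\right) + 15675}{2 \left(4 + 192\right) \left(6 + 192^{2}\right) - 42186} = \frac{\left(19549 - 17072\right) + 15675}{2 \cdot 196 \left(6 + 36864\right) - 42186} = \frac{2477 + 15675}{2 \cdot 196 \cdot 36870 - 42186} = \frac{18152}{14453040 - 42186} = \frac{18152}{14410854} = 18152 \cdot \frac{1}{14410854} = \frac{9076}{7205427}$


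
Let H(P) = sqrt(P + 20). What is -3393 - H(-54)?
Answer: -3393 - I*sqrt(34) ≈ -3393.0 - 5.831*I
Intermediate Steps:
H(P) = sqrt(20 + P)
-3393 - H(-54) = -3393 - sqrt(20 - 54) = -3393 - sqrt(-34) = -3393 - I*sqrt(34)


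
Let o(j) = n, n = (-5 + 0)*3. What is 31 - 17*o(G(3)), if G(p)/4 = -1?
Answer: 286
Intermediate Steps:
n = -15 (n = -5*3 = -15)
G(p) = -4 (G(p) = 4*(-1) = -4)
o(j) = -15
31 - 17*o(G(3)) = 31 - 17*(-15) = 31 + 255 = 286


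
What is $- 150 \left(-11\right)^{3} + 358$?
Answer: $200008$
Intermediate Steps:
$- 150 \left(-11\right)^{3} + 358 = \left(-150\right) \left(-1331\right) + 358 = 199650 + 358 = 200008$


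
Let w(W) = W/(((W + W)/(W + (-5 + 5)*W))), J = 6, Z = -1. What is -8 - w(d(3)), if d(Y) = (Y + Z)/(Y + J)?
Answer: -73/9 ≈ -8.1111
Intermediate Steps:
d(Y) = (-1 + Y)/(6 + Y) (d(Y) = (Y - 1)/(Y + 6) = (-1 + Y)/(6 + Y))
w(W) = W/2 (w(W) = W/(((2*W)/(W + 0*W))) = W/(((2*W)/(W + 0))) = W/(((2*W)/W)) = W/2)
-8 - w(d(3)) = -8 - (-1 + 3)/(6 + 3)/2 = -8 - 2/9/2 = -8 - (1/9)*2/2 = -8 - 2/(2*9) = -8 - 1*1/9 = -8 - 1/9 = -73/9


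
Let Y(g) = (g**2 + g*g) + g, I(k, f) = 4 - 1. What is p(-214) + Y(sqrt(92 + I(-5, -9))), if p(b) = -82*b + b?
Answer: 17524 + sqrt(95) ≈ 17534.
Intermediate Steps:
I(k, f) = 3
Y(g) = g + 2*g**2 (Y(g) = (g**2 + g**2) + g = 2*g**2 + g = g + 2*g**2)
p(b) = -81*b
p(-214) + Y(sqrt(92 + I(-5, -9))) = -81*(-214) + sqrt(92 + 3)*(1 + 2*sqrt(92 + 3)) = 17334 + sqrt(95)*(1 + 2*sqrt(95))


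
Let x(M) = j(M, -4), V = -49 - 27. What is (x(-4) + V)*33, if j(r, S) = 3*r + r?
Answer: -3036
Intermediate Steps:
V = -76
j(r, S) = 4*r
x(M) = 4*M
(x(-4) + V)*33 = (4*(-4) - 76)*33 = (-16 - 76)*33 = -92*33 = -3036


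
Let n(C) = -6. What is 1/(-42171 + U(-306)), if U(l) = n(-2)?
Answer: -1/42177 ≈ -2.3710e-5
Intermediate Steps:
U(l) = -6
1/(-42171 + U(-306)) = 1/(-42171 - 6) = 1/(-42177) = -1/42177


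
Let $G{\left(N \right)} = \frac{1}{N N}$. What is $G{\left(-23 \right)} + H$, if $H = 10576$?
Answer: $\frac{5594705}{529} \approx 10576.0$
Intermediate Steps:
$G{\left(N \right)} = \frac{1}{N^{2}}$
$G{\left(-23 \right)} + H = \frac{1}{529} + 10576 = \frac{5594705}{529}$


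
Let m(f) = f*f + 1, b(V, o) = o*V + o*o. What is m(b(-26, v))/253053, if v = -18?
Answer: 627265/253053 ≈ 2.4788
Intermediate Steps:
b(V, o) = o² + V*o (b(V, o) = V*o + o² = o² + V*o)
m(f) = 1 + f² (m(f) = f² + 1 = 1 + f²)
m(b(-26, v))/253053 = (1 + (-18*(-26 - 18))²)/253053 = (1 + (-18*(-44))²)*(1/253053) = (1 + 792²)*(1/253053) = (1 + 627264)*(1/253053) = 627265*(1/253053) = 627265/253053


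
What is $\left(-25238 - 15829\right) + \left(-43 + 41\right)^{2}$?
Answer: $-41063$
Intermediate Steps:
$\left(-25238 - 15829\right) + \left(-43 + 41\right)^{2} = -41067 + \left(-2\right)^{2} = -41067 + 4 = -41063$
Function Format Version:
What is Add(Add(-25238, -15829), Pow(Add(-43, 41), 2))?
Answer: -41063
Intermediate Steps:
Add(Add(-25238, -15829), Pow(Add(-43, 41), 2)) = Add(-41067, Pow(-2, 2)) = Add(-41067, 4) = -41063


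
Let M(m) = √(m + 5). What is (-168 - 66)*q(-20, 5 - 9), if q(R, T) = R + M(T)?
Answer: 4446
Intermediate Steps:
M(m) = √(5 + m)
q(R, T) = R + √(5 + T)
(-168 - 66)*q(-20, 5 - 9) = (-168 - 66)*(-20 + √(5 + (5 - 9))) = -234*(-20 + √(5 - 4)) = -234*(-20 + √1) = -234*(-20 + 1) = -234*(-19) = 4446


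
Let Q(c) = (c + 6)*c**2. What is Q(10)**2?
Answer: 2560000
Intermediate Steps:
Q(c) = c**2*(6 + c) (Q(c) = (6 + c)*c**2 = c**2*(6 + c))
Q(10)**2 = (10**2*(6 + 10))**2 = (100*16)**2 = 1600**2 = 2560000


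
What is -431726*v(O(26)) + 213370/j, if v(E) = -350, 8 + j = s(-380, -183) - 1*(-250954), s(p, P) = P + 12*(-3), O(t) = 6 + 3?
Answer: 37885877894070/250727 ≈ 1.5110e+8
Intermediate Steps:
O(t) = 9
s(p, P) = -36 + P (s(p, P) = P - 36 = -36 + P)
j = 250727 (j = -8 + ((-36 - 183) - 1*(-250954)) = -8 + (-219 + 250954) = -8 + 250735 = 250727)
-431726*v(O(26)) + 213370/j = -431726/(1/(-350)) + 213370/250727 = -431726/(-1/350) + 213370*(1/250727) = -431726*(-350) + 213370/250727 = 151104100 + 213370/250727 = 37885877894070/250727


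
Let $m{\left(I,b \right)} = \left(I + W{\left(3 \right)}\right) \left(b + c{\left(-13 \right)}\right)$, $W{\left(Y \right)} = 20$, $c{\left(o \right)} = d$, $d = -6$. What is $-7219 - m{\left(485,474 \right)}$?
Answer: $-243559$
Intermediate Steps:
$c{\left(o \right)} = -6$
$m{\left(I,b \right)} = \left(-6 + b\right) \left(20 + I\right)$ ($m{\left(I,b \right)} = \left(I + 20\right) \left(b - 6\right) = \left(20 + I\right) \left(-6 + b\right) = \left(-6 + b\right) \left(20 + I\right)$)
$-7219 - m{\left(485,474 \right)} = -7219 - \left(-120 - 2910 + 20 \cdot 474 + 485 \cdot 474\right) = -7219 - \left(-120 - 2910 + 9480 + 229890\right) = -7219 - 236340 = -243559$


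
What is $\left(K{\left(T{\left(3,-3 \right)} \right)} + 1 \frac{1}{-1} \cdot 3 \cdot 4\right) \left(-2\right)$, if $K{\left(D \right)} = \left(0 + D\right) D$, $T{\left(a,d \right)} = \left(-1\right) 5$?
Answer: $-26$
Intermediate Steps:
$T{\left(a,d \right)} = -5$
$K{\left(D \right)} = D^{2}$ ($K{\left(D \right)} = D D = D^{2}$)
$\left(K{\left(T{\left(3,-3 \right)} \right)} + 1 \frac{1}{-1} \cdot 3 \cdot 4\right) \left(-2\right) = \left(\left(-5\right)^{2} + 1 \frac{1}{-1} \cdot 3 \cdot 4\right) \left(-2\right) = \left(25 + 1 \left(-1\right) 3 \cdot 4\right) \left(-2\right) = \left(25 + \left(-1\right) 3 \cdot 4\right) \left(-2\right) = \left(25 - 12\right) \left(-2\right) = 13 \left(-2\right) = -26$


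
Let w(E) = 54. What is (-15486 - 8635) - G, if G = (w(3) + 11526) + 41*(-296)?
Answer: -23565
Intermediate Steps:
G = -556 (G = (54 + 11526) + 41*(-296) = 11580 - 12136 = -556)
(-15486 - 8635) - G = (-15486 - 8635) - 1*(-556) = -24121 + 556 = -23565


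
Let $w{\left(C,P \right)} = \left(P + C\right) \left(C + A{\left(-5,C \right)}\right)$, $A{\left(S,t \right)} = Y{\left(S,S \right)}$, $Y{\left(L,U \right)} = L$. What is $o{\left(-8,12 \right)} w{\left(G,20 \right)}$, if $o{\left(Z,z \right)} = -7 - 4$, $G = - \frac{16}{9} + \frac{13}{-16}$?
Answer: $\frac{30141661}{20736} \approx 1453.6$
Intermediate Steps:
$A{\left(S,t \right)} = S$
$G = - \frac{373}{144}$ ($G = \left(-16\right) \frac{1}{9} + 13 \left(- \frac{1}{16}\right) = - \frac{16}{9} - \frac{13}{16} = - \frac{373}{144} \approx -2.5903$)
$o{\left(Z,z \right)} = -11$ ($o{\left(Z,z \right)} = -7 - 4 = -11$)
$w{\left(C,P \right)} = \left(-5 + C\right) \left(C + P\right)$ ($w{\left(C,P \right)} = \left(P + C\right) \left(C - 5\right) = \left(C + P\right) \left(-5 + C\right) = \left(-5 + C\right) \left(C + P\right)$)
$o{\left(-8,12 \right)} w{\left(G,20 \right)} = - 11 \left(\left(- \frac{373}{144}\right)^{2} - - \frac{1865}{144} - 100 - \frac{1865}{36}\right) = - 11 \left(\frac{139129}{20736} + \frac{1865}{144} - 100 - \frac{1865}{36}\right) = \left(-11\right) \left(- \frac{2740151}{20736}\right) = \frac{30141661}{20736}$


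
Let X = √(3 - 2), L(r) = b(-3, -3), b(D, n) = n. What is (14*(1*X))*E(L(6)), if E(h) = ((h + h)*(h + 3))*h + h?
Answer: -42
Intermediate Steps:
L(r) = -3
X = 1 (X = √1 = 1)
E(h) = h + 2*h²*(3 + h) (E(h) = ((2*h)*(3 + h))*h + h = (2*h*(3 + h))*h + h = 2*h²*(3 + h) + h = h + 2*h²*(3 + h))
(14*(1*X))*E(L(6)) = (14*(1*1))*(-3*(1 + 2*(-3)² + 6*(-3))) = (14*1)*(-3*(1 + 2*9 - 18)) = 14*(-3*(1 + 18 - 18)) = 14*(-3*1) = 14*(-3) = -42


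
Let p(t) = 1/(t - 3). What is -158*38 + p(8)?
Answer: -30019/5 ≈ -6003.8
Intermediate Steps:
p(t) = 1/(-3 + t)
-158*38 + p(8) = -158*38 + 1/(-3 + 8) = -6004 + 1/5 = -6004 + ⅕ = -30019/5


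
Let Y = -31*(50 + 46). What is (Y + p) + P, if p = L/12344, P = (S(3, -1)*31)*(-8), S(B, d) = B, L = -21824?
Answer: -5742688/1543 ≈ -3721.8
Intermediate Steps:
P = -744 (P = (3*31)*(-8) = 93*(-8) = -744)
p = -2728/1543 (p = -21824/12344 = -21824*1/12344 = -2728/1543 ≈ -1.7680)
Y = -2976 (Y = -31*96 = -2976)
(Y + p) + P = (-2976 - 2728/1543) - 744 = -4594696/1543 - 744 = -5742688/1543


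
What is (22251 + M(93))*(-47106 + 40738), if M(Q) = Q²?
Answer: -196771200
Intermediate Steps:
(22251 + M(93))*(-47106 + 40738) = (22251 + 93²)*(-47106 + 40738) = (22251 + 8649)*(-6368) = 30900*(-6368) = -196771200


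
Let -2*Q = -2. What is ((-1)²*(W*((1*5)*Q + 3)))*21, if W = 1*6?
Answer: 1008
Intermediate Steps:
W = 6
Q = 1 (Q = -½*(-2) = 1)
((-1)²*(W*((1*5)*Q + 3)))*21 = ((-1)²*(6*((1*5)*1 + 3)))*21 = (1*(6*(5*1 + 3)))*21 = (1*(6*(5 + 3)))*21 = (1*(6*8))*21 = (1*48)*21 = 48*21 = 1008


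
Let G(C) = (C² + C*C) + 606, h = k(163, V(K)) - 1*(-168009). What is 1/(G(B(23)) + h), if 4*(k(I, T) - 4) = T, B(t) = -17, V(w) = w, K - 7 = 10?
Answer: 4/676805 ≈ 5.9101e-6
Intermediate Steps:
K = 17 (K = 7 + 10 = 17)
k(I, T) = 4 + T/4
h = 672069/4 (h = (4 + (¼)*17) - 1*(-168009) = (4 + 17/4) + 168009 = 33/4 + 168009 = 672069/4 ≈ 1.6802e+5)
G(C) = 606 + 2*C² (G(C) = (C² + C²) + 606 = 2*C² + 606 = 606 + 2*C²)
1/(G(B(23)) + h) = 1/((606 + 2*(-17)²) + 672069/4) = 1/((606 + 2*289) + 672069/4) = 1/((606 + 578) + 672069/4) = 1/(1184 + 672069/4) = 1/(676805/4) = 4/676805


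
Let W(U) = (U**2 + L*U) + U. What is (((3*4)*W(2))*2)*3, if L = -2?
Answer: 144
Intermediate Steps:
W(U) = U**2 - U (W(U) = (U**2 - 2*U) + U = U**2 - U)
(((3*4)*W(2))*2)*3 = (((3*4)*(2*(-1 + 2)))*2)*3 = ((12*(2*1))*2)*3 = ((12*2)*2)*3 = (24*2)*3 = 48*3 = 144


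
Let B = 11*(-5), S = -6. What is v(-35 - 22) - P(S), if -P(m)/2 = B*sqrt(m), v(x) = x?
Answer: -57 - 110*I*sqrt(6) ≈ -57.0 - 269.44*I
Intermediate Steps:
B = -55
P(m) = 110*sqrt(m) (P(m) = -(-110)*sqrt(m) = 110*sqrt(m))
v(-35 - 22) - P(S) = (-35 - 22) - 110*sqrt(-6) = -57 - 110*I*sqrt(6)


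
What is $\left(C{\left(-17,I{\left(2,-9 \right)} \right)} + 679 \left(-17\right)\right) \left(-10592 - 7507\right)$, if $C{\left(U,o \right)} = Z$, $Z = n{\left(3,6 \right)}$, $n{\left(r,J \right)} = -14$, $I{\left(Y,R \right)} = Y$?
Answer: $209170143$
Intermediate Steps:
$Z = -14$
$C{\left(U,o \right)} = -14$
$\left(C{\left(-17,I{\left(2,-9 \right)} \right)} + 679 \left(-17\right)\right) \left(-10592 - 7507\right) = \left(-14 + 679 \left(-17\right)\right) \left(-10592 - 7507\right) = \left(-14 - 11543\right) \left(-18099\right) = \left(-11557\right) \left(-18099\right) = 209170143$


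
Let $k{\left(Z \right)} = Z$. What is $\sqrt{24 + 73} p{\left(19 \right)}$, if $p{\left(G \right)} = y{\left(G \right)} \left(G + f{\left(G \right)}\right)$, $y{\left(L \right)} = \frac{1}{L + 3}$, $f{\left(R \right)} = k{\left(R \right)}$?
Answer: $\frac{19 \sqrt{97}}{11} \approx 17.012$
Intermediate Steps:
$f{\left(R \right)} = R$
$y{\left(L \right)} = \frac{1}{3 + L}$
$p{\left(G \right)} = \frac{2 G}{3 + G}$ ($p{\left(G \right)} = \frac{G + G}{3 + G} = \frac{2 G}{3 + G}$)
$\sqrt{24 + 73} p{\left(19 \right)} = \sqrt{24 + 73} \cdot 2 \cdot 19 \frac{1}{3 + 19} = \sqrt{97} \cdot 2 \cdot 19 \cdot \frac{1}{22} = \sqrt{97} \cdot \frac{19}{11} = \frac{19 \sqrt{97}}{11}$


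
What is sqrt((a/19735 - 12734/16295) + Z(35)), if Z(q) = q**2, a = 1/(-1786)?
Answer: sqrt(16153433250874051181458070)/114869027890 ≈ 34.989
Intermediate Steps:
a = -1/1786 ≈ -0.00055991
sqrt((a/19735 - 12734/16295) + Z(35)) = sqrt((-1/1786/19735 - 12734/16295) + 35**2) = sqrt((-1/1786*1/19735 - 12734*1/16295) + 1225) = sqrt((-1/35246710 - 12734/16295) + 1225) = sqrt(-89766324287/114869027890 + 1225) = sqrt(140624792840963/114869027890) = sqrt(16153433250874051181458070)/114869027890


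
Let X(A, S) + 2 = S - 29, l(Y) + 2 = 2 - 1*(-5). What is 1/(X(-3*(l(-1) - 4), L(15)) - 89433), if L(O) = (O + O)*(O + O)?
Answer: -1/88564 ≈ -1.1291e-5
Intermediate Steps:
l(Y) = 5 (l(Y) = -2 + (2 - 1*(-5)) = -2 + (2 + 5) = -2 + 7 = 5)
L(O) = 4*O² (L(O) = (2*O)*(2*O) = 4*O²)
X(A, S) = -31 + S (X(A, S) = -2 + (S - 29) = -2 + (-29 + S) = -31 + S)
1/(X(-3*(l(-1) - 4), L(15)) - 89433) = 1/((-31 + 4*15²) - 89433) = 1/((-31 + 4*225) - 89433) = 1/((-31 + 900) - 89433) = 1/(869 - 89433) = 1/(-88564) = -1/88564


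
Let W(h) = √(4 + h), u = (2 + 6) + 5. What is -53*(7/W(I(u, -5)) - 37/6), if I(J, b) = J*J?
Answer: 1961/6 - 371*√173/173 ≈ 298.63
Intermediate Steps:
u = 13 (u = 8 + 5 = 13)
I(J, b) = J²
-53*(7/W(I(u, -5)) - 37/6) = -53*(7/(√(4 + 13²)) - 37/6) = -53*(7/(√(4 + 169)) - 37*⅙) = -53*(7/(√173) - 37/6) = -53*(7*(√173/173) - 37/6) = -53*(7*√173/173 - 37/6) = -53*(-37/6 + 7*√173/173) = 1961/6 - 371*√173/173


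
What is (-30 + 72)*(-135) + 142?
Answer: -5528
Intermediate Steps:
(-30 + 72)*(-135) + 142 = 42*(-135) + 142 = -5670 + 142 = -5528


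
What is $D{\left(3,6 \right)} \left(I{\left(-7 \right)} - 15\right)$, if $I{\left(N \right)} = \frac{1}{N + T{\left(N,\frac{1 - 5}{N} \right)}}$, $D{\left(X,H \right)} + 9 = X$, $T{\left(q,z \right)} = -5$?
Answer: $\frac{181}{2} \approx 90.5$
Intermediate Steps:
$D{\left(X,H \right)} = -9 + X$
$I{\left(N \right)} = \frac{1}{-5 + N}$ ($I{\left(N \right)} = \frac{1}{N - 5} = \frac{1}{-5 + N}$)
$D{\left(3,6 \right)} \left(I{\left(-7 \right)} - 15\right) = \left(-9 + 3\right) \left(\frac{1}{-5 - 7} - 15\right) = - 6 \left(\frac{1}{-12} - 15\right) = - 6 \left(- \frac{1}{12} - 15\right) = \left(-6\right) \left(- \frac{181}{12}\right) = \frac{181}{2}$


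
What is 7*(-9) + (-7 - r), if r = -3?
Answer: -67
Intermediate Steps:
7*(-9) + (-7 - r) = 7*(-9) + (-7 - 1*(-3)) = -63 + (-7 + 3) = -63 - 4 = -67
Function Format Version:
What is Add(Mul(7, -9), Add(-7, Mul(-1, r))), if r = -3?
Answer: -67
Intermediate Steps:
Add(Mul(7, -9), Add(-7, Mul(-1, r))) = Add(Mul(7, -9), Add(-7, Mul(-1, -3))) = Add(-63, Add(-7, 3)) = Add(-63, -4) = -67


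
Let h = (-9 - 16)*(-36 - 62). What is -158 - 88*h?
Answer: -215758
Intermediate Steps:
h = 2450 (h = -25*(-98) = 2450)
-158 - 88*h = -158 - 88*2450 = -158 - 215600 = -215758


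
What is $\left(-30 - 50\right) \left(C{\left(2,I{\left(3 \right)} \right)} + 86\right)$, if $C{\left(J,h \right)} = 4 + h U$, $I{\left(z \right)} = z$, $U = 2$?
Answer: $-7680$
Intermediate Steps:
$C{\left(J,h \right)} = 4 + 2 h$ ($C{\left(J,h \right)} = 4 + h 2 = 4 + 2 h$)
$\left(-30 - 50\right) \left(C{\left(2,I{\left(3 \right)} \right)} + 86\right) = \left(-30 - 50\right) \left(\left(4 + 2 \cdot 3\right) + 86\right) = - 80 \left(\left(4 + 6\right) + 86\right) = - 80 \left(10 + 86\right) = \left(-80\right) 96 = -7680$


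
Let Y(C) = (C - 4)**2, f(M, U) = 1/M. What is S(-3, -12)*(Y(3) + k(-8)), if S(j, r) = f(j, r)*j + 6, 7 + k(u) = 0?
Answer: -42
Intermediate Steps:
k(u) = -7 (k(u) = -7 + 0 = -7)
S(j, r) = 7 (S(j, r) = j/j + 6 = 1 + 6 = 7)
Y(C) = (-4 + C)**2
S(-3, -12)*(Y(3) + k(-8)) = 7*((-4 + 3)**2 - 7) = 7*((-1)**2 - 7) = 7*(1 - 7) = 7*(-6) = -42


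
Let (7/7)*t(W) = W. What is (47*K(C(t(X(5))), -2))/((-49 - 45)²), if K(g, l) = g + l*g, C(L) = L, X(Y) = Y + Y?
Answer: -5/94 ≈ -0.053191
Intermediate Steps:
X(Y) = 2*Y
t(W) = W
K(g, l) = g + g*l
(47*K(C(t(X(5))), -2))/((-49 - 45)²) = (47*((2*5)*(1 - 2)))/((-49 - 45)²) = (47*(10*(-1)))/((-94)²) = (47*(-10))/8836 = -470*1/8836 = -5/94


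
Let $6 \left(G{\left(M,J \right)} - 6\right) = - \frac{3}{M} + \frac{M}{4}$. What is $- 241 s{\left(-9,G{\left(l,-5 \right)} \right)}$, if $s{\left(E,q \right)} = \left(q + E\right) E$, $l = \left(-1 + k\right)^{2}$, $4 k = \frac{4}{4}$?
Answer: $- \frac{1073173}{128} \approx -8384.2$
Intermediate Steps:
$k = \frac{1}{4}$ ($k = \frac{4 \cdot \frac{1}{4}}{4} = \frac{1}{4} \cdot 1 = \frac{1}{4} \approx 0.25$)
$l = \frac{9}{16}$ ($l = \left(-1 + \frac{1}{4}\right)^{2} = \left(- \frac{3}{4}\right)^{2} = \frac{9}{16} \approx 0.5625$)
$G{\left(M,J \right)} = 6 - \frac{1}{2 M} + \frac{M}{24}$ ($G{\left(M,J \right)} = 6 + \frac{- \frac{3}{M} + \frac{M}{4}}{6} = 6 + \left(- \frac{1}{2 M} + \frac{M}{24}\right) = 6 - \frac{1}{2 M} + \frac{M}{24}$)
$s{\left(E,q \right)} = E \left(E + q\right)$ ($s{\left(E,q \right)} = \left(E + q\right) E = E \left(E + q\right)$)
$- 241 s{\left(-9,G{\left(l,-5 \right)} \right)} = - 241 \left(- 9 \left(-9 + \frac{-12 + \frac{9 \left(144 + \frac{9}{16}\right)}{16}}{24 \cdot \frac{9}{16}}\right)\right) = - 241 \left(- 9 \left(-9 + \frac{1}{24} \cdot \frac{16}{9} \left(-12 + \frac{9}{16} \cdot \frac{2313}{16}\right)\right)\right) = - 241 \left(- 9 \left(-9 + \frac{1}{24} \cdot \frac{16}{9} \left(-12 + \frac{20817}{256}\right)\right)\right) = - 241 \left(- 9 \left(-9 + \frac{1}{24} \cdot \frac{16}{9} \cdot \frac{17745}{256}\right)\right) = - 241 \left(- 9 \left(-9 + \frac{5915}{1152}\right)\right) = - 241 \left(\left(-9\right) \left(- \frac{4453}{1152}\right)\right) = \left(-241\right) \frac{4453}{128} = - \frac{1073173}{128}$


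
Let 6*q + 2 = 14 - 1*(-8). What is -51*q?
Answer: -170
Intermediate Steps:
q = 10/3 (q = -⅓ + (14 - 1*(-8))/6 = -⅓ + (14 + 8)/6 = -⅓ + (⅙)*22 = -⅓ + 11/3 = 10/3 ≈ 3.3333)
-51*q = -51*10/3 = -170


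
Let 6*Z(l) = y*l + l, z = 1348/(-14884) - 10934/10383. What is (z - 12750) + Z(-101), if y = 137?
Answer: -582391694924/38635143 ≈ -15074.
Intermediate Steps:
z = -44184485/38635143 (z = 1348*(-1/14884) - 10934*1/10383 = -337/3721 - 10934/10383 = -44184485/38635143 ≈ -1.1436)
Z(l) = 23*l (Z(l) = (137*l + l)/6 = (138*l)/6 = 23*l)
(z - 12750) + Z(-101) = (-44184485/38635143 - 12750) + 23*(-101) = -492642257735/38635143 - 2323 = -582391694924/38635143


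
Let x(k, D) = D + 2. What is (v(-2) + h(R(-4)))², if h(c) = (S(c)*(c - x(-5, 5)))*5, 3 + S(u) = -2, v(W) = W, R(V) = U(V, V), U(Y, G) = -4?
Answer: 74529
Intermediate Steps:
R(V) = -4
S(u) = -5 (S(u) = -3 - 2 = -5)
x(k, D) = 2 + D
h(c) = 175 - 25*c (h(c) = -5*(c - (2 + 5))*5 = -5*(c - 1*7)*5 = -5*(c - 7)*5 = -5*(-7 + c)*5 = (35 - 5*c)*5 = 175 - 25*c)
(v(-2) + h(R(-4)))² = (-2 + (175 - 25*(-4)))² = (-2 + (175 + 100))² = (-2 + 275)² = 273² = 74529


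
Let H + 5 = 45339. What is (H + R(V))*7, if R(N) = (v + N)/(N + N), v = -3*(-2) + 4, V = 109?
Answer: 69180517/218 ≈ 3.1734e+5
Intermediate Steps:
v = 10 (v = 6 + 4 = 10)
H = 45334 (H = -5 + 45339 = 45334)
R(N) = (10 + N)/(2*N) (R(N) = (10 + N)/(N + N) = (10 + N)/((2*N)) = (10 + N)*(1/(2*N)) = (10 + N)/(2*N))
(H + R(V))*7 = (45334 + (½)*(10 + 109)/109)*7 = (45334 + (½)*(1/109)*119)*7 = (45334 + 119/218)*7 = (9882931/218)*7 = 69180517/218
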